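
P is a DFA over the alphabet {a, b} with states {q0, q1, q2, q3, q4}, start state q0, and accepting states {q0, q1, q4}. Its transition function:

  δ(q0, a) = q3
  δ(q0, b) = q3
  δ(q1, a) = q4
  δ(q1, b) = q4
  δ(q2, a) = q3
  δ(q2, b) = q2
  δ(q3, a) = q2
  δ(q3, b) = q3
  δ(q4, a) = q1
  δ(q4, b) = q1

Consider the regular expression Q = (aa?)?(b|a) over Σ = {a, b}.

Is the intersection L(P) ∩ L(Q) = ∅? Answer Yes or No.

Yes

Converting the expression Q to a DFA (subset construction, then merging equivalent states) gives the minimal DFA with states {r0, r1, r2, r3, r4}, start state r0, accepting states {r1, r2, r3} and transitions r0: a→r1, b→r2; r1: a→r3, b→r2; r2: a→r4, b→r4; r3: a→r2, b→r2; r4: a→r4, b→r4.
Exploring the product automaton P × Q from the start pair (q0, r0), following both machines on each input symbol, reaches 7 state pairs: (q0, r0), (q3, r1), (q3, r2), (q2, r3), (q2, r4), (q3, r4), (q2, r2).
P accepts in {q0, q1, q4} and Q accepts in {r1, r2, r3}; no reachable pair has both components accepting, so no string drives both machines to acceptance simultaneously and L(P) ∩ L(Q) = ∅.
So no string is accepted by both, and the intersection is empty.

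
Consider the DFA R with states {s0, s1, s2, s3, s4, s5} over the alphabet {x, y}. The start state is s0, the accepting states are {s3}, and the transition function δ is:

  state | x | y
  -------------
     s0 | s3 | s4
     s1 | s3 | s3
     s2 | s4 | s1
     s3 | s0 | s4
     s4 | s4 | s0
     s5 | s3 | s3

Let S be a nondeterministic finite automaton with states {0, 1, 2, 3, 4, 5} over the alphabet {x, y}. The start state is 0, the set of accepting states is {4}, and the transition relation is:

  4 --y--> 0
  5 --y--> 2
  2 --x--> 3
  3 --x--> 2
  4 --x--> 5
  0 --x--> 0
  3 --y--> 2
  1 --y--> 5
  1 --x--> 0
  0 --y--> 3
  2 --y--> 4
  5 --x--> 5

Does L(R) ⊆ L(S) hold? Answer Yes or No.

The string x is in L(R) but not in L(S).
So L(R) ⊄ L(S).

No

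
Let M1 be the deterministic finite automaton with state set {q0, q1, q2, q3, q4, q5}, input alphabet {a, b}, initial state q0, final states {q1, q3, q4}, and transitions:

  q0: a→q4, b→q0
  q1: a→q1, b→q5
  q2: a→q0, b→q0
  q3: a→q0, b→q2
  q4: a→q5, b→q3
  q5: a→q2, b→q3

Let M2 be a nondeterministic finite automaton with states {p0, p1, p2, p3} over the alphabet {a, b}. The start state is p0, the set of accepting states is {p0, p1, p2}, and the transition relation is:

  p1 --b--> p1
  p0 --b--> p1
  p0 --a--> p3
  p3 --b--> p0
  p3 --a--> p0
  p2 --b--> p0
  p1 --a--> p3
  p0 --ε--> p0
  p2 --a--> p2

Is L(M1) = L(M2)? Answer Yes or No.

No

The string a is accepted by M1 but rejected by M2.
So L(M1) ≠ L(M2).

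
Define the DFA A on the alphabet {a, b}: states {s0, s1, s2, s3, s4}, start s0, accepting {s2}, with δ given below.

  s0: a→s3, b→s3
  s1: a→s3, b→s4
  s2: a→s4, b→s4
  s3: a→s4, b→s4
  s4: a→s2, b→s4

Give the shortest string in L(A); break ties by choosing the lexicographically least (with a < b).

aaa

A breadth-first search from s0 reaches an accepting state first via the path s0 → s3 → s4 → s2 on input aaa.
No string of length < 3 is accepted (BFS exhausts all shorter strings without reaching an accepting state), and aaa is the lexicographically least accepting string of length 3.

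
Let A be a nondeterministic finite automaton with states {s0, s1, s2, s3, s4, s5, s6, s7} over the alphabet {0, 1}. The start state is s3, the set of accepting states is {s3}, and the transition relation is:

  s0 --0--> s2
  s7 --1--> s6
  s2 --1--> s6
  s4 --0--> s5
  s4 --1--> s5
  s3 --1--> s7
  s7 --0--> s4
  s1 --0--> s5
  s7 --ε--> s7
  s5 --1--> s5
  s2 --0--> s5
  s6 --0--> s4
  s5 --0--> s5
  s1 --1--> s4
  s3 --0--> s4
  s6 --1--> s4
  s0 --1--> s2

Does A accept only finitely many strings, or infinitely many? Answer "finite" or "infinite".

The useful states (reachable from s3 and able to reach an accepting state) are {s3}.
Restricted to these states the transition graph has no cycle, so every accepting path has bounded length and L is finite.

finite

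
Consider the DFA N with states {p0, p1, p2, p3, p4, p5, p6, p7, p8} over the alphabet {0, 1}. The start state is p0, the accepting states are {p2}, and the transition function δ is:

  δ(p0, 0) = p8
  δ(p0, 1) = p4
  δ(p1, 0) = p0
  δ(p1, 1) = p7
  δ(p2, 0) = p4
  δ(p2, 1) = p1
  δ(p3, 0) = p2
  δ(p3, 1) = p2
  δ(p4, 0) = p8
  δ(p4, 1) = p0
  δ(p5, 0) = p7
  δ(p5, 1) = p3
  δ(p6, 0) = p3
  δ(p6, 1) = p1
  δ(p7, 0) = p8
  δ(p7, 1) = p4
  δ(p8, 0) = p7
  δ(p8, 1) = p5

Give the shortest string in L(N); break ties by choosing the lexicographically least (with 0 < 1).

A breadth-first search from p0 reaches an accepting state first via the path p0 → p8 → p5 → p3 → p2 on input 0110.
No string of length < 4 is accepted (BFS exhausts all shorter strings without reaching an accepting state), and 0110 is the lexicographically least accepting string of length 4.

0110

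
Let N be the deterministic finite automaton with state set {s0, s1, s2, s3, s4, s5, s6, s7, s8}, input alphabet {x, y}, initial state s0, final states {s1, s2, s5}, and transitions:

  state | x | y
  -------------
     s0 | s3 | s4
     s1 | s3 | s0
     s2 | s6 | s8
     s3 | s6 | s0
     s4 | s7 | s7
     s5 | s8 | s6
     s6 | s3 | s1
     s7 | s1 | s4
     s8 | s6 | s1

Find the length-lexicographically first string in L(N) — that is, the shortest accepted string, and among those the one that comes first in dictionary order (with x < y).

A breadth-first search from s0 reaches an accepting state first via the path s0 → s3 → s6 → s1 on input xxy.
No string of length < 3 is accepted (BFS exhausts all shorter strings without reaching an accepting state), and xxy is the lexicographically least accepting string of length 3.

xxy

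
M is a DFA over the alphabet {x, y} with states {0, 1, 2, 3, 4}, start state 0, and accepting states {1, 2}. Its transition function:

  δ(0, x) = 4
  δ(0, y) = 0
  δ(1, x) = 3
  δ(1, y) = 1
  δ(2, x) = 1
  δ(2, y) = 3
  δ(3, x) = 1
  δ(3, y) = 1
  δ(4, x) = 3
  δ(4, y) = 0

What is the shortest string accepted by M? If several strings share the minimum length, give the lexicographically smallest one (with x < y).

xxx

A breadth-first search from 0 reaches an accepting state first via the path 0 → 4 → 3 → 1 on input xxx.
No string of length < 3 is accepted (BFS exhausts all shorter strings without reaching an accepting state), and xxx is the lexicographically least accepting string of length 3.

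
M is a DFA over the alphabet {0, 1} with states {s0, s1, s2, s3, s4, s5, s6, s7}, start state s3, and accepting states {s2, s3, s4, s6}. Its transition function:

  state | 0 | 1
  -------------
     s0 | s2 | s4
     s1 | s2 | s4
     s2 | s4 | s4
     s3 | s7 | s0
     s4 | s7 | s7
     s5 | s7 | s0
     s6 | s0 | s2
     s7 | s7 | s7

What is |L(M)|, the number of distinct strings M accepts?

5

The useful subgraph on states {s0, s2, s3, s4} is acyclic, so L(M) is finite; the longest accepting path visits 4 useful states, giving maximum string length 3.
Counting accepting paths from s3 by length: 1 of length 0, 2 of length 2, 2 of length 3. Total 5.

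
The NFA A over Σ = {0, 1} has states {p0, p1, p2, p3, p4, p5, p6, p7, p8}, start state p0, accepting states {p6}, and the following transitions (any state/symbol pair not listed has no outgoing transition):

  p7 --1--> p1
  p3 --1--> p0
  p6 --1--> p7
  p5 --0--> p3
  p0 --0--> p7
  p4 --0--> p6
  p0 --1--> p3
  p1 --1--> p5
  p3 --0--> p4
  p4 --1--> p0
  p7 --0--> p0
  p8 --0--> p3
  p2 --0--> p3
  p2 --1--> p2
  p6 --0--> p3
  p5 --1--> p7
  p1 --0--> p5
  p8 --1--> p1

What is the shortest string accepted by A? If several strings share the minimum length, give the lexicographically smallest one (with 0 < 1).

100

A breadth-first search from p0 reaches an accepting state first via the path p0 → p3 → p4 → p6 on input 100.
No string of length < 3 is accepted (BFS exhausts all shorter strings without reaching an accepting state), and 100 is the lexicographically least accepting string of length 3.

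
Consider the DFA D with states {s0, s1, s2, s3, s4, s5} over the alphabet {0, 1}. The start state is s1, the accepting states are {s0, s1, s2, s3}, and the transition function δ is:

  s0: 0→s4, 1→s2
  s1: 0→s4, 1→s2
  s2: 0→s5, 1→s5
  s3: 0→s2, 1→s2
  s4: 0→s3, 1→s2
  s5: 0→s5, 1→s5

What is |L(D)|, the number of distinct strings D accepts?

The useful subgraph on states {s1, s2, s3, s4} is acyclic, so L(D) is finite; the longest accepting path visits 4 useful states, giving maximum string length 3.
Counting accepting paths from s1 by length: 1 of length 0, 1 of length 1, 2 of length 2, 2 of length 3. Total 6.

6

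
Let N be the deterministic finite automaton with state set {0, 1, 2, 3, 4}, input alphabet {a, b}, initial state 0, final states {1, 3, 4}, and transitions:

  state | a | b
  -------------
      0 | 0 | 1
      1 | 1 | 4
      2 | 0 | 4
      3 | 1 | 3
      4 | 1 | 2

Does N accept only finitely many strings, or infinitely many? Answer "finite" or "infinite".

State 0 is reachable from the start and can reach an accepting state, and it lies on the cycle 0 → 0.
Traversing that cycle any number of times yields accepted strings of unbounded length, so the language is infinite.

infinite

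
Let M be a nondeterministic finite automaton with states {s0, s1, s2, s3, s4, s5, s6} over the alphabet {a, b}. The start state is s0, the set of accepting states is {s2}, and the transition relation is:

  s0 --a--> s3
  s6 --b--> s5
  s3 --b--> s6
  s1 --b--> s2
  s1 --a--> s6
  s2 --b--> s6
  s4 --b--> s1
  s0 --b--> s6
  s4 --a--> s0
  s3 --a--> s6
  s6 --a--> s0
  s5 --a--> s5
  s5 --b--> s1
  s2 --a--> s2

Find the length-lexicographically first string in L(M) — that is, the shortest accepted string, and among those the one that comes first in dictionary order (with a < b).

bbbb

A breadth-first search from s0 reaches an accepting state first via the path s0 → s6 → s5 → s1 → s2 on input bbbb.
No string of length < 4 is accepted (BFS exhausts all shorter strings without reaching an accepting state), and bbbb is the lexicographically least accepting string of length 4.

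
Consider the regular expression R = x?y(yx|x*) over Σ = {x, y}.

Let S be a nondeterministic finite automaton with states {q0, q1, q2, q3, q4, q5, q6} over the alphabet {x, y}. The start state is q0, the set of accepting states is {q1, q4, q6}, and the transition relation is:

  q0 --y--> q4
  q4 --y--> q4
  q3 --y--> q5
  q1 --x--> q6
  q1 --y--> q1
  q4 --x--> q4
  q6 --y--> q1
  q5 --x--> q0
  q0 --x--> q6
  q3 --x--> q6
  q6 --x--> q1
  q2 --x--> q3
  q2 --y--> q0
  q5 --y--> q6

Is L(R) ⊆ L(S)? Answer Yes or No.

Yes

Converting the expression R to a DFA (subset construction, then merging equivalent states) gives the minimal DFA with states {r0, r1, r2, r3, r4, r5, r6}, start state r0, accepting states {r2, r4, r6} and transitions r0: x→r1, y→r2; r1: x→r3, y→r2; r2: x→r4, y→r5; r3: x→r3, y→r3; r4: x→r4, y→r3; r5: x→r6, y→r3; r6: x→r3, y→r3.
Exploring the product automaton R × S from the start pair (r0, q0), following both machines on each input symbol, reaches 14 state pairs: (r0, q0), (r1, q6), (r2, q4), (r3, q1), (r2, q1), (r4, q4), (r5, q4), (r3, q6), (r4, q6), (r5, q1), (r3, q4), (r6, q4), (r4, q1), (r6, q6).
R accepts in {r2, r4, r6} and S accepts in {q1, q4, q6}. The reachable pairs whose R-component is accepting are (r2, q4), (r2, q1), (r4, q4), (r4, q6), (r6, q4), (r4, q1), (r6, q6); in each of them the S-component is accepting too, so the product for L(R) \ L(S) (R-component accepting, S-component rejecting) has no reachable accepting pair and the difference is empty.
Hence every string in L(R) is also in L(S).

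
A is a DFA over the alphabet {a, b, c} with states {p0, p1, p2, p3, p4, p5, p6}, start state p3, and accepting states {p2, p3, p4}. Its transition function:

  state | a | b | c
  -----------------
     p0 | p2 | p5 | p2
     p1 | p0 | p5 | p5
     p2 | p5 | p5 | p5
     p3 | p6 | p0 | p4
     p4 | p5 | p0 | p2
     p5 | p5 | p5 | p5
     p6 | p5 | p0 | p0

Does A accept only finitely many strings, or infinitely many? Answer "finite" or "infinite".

finite

The useful states (reachable from p3 and able to reach an accepting state) are {p0, p2, p3, p4, p6}.
Restricted to these states the transition graph has no cycle, so every accepting path has bounded length and L is finite.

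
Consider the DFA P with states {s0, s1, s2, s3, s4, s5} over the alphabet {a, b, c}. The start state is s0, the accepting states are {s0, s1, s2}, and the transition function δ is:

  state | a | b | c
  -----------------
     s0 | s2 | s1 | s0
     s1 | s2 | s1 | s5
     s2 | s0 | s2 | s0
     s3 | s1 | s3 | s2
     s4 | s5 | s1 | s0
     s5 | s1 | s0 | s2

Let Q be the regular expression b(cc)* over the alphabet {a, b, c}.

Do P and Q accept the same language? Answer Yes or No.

No

The empty string ε is accepted by P but rejected by Q.
So L(P) ≠ L(Q).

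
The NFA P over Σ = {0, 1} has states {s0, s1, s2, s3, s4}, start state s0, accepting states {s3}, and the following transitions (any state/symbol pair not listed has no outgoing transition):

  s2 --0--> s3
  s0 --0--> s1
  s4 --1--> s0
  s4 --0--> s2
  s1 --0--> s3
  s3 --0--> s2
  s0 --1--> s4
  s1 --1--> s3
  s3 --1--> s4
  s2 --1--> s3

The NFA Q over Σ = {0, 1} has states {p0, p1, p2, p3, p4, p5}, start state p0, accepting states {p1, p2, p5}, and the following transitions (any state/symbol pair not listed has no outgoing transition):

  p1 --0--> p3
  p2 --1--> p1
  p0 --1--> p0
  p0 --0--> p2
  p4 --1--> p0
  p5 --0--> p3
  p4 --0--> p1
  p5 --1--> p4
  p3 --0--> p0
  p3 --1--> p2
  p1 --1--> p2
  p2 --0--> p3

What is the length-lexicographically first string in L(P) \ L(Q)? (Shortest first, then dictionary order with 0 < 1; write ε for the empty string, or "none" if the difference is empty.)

00

The string 00 is accepted by P but not by Q.
No shorter string lies in the difference, and 00 is the lexicographically first length-2 string in L(P) \ L(Q).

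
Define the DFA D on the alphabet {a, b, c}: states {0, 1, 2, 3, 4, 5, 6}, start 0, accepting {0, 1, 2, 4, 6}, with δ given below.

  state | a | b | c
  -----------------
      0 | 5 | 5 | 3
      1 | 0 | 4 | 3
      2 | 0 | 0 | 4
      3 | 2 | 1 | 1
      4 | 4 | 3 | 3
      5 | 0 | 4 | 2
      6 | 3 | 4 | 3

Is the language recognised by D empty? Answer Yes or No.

The empty string ε is accepted: the run 0 ends in the accepting state 0.
Since at least one string is accepted, L(D) is not empty.

No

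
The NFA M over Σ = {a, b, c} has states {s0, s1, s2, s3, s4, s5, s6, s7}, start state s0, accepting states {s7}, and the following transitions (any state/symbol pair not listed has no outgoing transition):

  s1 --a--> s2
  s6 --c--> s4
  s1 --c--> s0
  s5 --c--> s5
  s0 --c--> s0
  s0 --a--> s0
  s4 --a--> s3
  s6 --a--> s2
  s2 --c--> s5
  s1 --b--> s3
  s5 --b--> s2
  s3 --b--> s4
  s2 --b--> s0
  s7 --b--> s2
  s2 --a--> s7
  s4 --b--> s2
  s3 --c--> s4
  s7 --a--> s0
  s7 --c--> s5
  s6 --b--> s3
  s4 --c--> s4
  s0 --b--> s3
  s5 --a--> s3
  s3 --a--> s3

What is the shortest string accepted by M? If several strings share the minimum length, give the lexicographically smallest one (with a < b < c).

A breadth-first search from s0 reaches an accepting state first via the path s0 → s3 → s4 → s2 → s7 on input bbba.
No string of length < 4 is accepted (BFS exhausts all shorter strings without reaching an accepting state), and bbba is the lexicographically least accepting string of length 4.

bbba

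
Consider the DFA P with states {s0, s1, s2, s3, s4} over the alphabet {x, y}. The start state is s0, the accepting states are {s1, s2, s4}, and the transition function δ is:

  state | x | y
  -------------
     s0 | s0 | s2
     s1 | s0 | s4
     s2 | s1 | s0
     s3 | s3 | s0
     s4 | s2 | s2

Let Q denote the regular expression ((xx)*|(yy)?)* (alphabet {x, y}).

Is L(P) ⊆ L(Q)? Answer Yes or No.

No

The string y is in L(P) but not in L(Q).
So L(P) ⊄ L(Q).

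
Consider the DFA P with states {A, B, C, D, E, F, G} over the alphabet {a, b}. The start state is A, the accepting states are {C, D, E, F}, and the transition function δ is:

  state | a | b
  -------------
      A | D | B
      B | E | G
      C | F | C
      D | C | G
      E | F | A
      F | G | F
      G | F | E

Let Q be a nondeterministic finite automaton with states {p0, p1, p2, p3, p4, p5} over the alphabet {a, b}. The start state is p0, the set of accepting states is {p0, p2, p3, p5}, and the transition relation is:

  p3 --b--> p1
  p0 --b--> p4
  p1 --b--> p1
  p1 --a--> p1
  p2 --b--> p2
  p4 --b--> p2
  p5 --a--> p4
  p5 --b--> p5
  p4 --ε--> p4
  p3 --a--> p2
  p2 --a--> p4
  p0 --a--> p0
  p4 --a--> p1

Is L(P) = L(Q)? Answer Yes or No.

No

The string ba is accepted by P but rejected by Q.
So L(P) ≠ L(Q).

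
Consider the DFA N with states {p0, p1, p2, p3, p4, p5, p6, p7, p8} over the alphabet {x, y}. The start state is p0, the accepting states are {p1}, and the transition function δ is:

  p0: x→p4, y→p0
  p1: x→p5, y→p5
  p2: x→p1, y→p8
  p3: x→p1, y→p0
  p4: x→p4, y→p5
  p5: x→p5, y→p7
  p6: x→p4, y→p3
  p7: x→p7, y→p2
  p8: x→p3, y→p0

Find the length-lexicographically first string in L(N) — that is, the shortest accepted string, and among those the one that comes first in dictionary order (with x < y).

xyyyx

A breadth-first search from p0 reaches an accepting state first via the path p0 → p4 → p5 → p7 → p2 → p1 on input xyyyx.
No string of length < 5 is accepted (BFS exhausts all shorter strings without reaching an accepting state), and xyyyx is the lexicographically least accepting string of length 5.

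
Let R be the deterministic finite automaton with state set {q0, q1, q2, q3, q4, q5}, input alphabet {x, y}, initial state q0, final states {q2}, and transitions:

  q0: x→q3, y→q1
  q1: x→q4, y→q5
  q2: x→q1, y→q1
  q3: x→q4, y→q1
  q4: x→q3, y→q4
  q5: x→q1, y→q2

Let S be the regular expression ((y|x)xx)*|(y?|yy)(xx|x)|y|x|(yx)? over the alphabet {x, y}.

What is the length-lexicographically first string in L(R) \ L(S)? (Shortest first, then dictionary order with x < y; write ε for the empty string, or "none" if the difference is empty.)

The string yyy is accepted by R but not by S.
No shorter string lies in the difference, and yyy is the lexicographically first length-3 string in L(R) \ L(S).

yyy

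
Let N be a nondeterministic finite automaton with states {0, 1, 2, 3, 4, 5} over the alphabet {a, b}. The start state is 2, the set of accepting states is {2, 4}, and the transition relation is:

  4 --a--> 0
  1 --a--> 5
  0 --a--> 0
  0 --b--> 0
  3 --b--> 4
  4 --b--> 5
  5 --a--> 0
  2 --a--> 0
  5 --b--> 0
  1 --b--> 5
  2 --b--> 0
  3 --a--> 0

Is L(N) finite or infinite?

The useful states (reachable from 2 and able to reach an accepting state) are {2}.
Restricted to these states the transition graph has no cycle, so every accepting path has bounded length and L is finite.

finite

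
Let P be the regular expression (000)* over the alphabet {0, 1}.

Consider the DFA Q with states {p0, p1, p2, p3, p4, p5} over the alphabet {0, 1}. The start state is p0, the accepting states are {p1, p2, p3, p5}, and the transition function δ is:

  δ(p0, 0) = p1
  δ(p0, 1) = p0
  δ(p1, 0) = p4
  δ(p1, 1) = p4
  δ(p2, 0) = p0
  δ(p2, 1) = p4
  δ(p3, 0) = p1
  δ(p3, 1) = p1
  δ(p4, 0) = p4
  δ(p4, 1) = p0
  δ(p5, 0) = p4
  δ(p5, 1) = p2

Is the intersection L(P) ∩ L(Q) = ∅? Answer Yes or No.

Yes

Converting the expression P to a DFA (subset construction, then merging equivalent states) gives the minimal DFA with states {r0, r1, r2, r3}, start state r0, accepting states {r0} and transitions r0: 0→r1, 1→r2; r1: 0→r3, 1→r2; r2: 0→r2, 1→r2; r3: 0→r0, 1→r2.
Exploring the product automaton P × Q from the start pair (r0, p0), following both machines on each input symbol, reaches 8 state pairs: (r0, p0), (r1, p1), (r2, p0), (r3, p4), (r2, p4), (r2, p1), (r0, p4), (r1, p4).
P accepts in {r0} and Q accepts in {p1, p2, p3, p5}; no reachable pair has both components accepting, so no string drives both machines to acceptance simultaneously and L(P) ∩ L(Q) = ∅.
So no string is accepted by both, and the intersection is empty.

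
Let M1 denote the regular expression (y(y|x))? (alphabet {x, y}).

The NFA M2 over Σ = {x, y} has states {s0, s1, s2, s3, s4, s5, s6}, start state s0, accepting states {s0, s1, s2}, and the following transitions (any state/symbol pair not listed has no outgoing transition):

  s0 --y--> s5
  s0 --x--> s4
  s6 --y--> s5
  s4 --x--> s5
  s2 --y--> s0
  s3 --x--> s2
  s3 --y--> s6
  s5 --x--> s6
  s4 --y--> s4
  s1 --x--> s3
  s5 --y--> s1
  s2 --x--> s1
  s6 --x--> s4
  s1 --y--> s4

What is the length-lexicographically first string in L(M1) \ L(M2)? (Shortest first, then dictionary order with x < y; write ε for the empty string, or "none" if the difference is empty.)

The string yx is accepted by M1 but not by M2.
No shorter string lies in the difference, and yx is the lexicographically first length-2 string in L(M1) \ L(M2).

yx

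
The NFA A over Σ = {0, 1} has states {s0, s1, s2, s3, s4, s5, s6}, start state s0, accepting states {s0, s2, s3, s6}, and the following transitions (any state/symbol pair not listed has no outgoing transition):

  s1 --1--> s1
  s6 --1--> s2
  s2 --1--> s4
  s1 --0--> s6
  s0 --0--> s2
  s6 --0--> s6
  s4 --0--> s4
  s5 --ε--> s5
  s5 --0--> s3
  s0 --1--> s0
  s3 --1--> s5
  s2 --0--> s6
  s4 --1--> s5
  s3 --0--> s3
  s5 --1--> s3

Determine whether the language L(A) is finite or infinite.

State s0 is reachable from the start and can reach an accepting state, and it lies on the cycle s0 → s0.
Traversing that cycle any number of times yields accepted strings of unbounded length, so the language is infinite.

infinite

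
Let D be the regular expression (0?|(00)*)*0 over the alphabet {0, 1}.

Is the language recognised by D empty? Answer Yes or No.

No

The string 0 matches the expression, so it belongs to L(D).
Since L(D) contains at least one string, it is not empty.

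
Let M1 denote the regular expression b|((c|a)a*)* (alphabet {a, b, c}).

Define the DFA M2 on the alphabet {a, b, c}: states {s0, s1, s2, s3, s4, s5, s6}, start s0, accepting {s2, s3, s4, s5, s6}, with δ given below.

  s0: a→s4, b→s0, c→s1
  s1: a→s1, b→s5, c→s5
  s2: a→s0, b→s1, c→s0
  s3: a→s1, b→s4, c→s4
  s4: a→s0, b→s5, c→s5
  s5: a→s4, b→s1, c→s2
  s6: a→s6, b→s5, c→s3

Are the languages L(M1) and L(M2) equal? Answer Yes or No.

The empty string ε is accepted by M1 but rejected by M2.
So L(M1) ≠ L(M2).

No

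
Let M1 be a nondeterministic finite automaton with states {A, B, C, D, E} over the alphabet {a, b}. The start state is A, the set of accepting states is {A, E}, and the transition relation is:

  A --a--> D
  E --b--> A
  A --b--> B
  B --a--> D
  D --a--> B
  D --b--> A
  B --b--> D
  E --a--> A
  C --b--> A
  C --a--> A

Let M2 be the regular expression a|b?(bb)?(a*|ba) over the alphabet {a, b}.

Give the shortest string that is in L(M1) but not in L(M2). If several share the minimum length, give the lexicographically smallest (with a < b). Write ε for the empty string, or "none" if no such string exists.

ab

The string ab is accepted by M1 but not by M2.
No shorter string lies in the difference, and ab is the lexicographically first length-2 string in L(M1) \ L(M2).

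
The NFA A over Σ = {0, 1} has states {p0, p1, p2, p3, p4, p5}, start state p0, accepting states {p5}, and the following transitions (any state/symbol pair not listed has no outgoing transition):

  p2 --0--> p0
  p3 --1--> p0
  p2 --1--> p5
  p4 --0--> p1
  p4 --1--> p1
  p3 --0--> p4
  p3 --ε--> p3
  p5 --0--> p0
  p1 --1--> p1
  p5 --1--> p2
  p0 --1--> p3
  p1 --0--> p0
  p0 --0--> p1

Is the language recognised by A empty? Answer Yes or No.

Yes

The states reachable from the start state are {p0, p1, p3, p4}.
None of the accepting states {p5} is reachable, so no string is accepted and L(A) = ∅.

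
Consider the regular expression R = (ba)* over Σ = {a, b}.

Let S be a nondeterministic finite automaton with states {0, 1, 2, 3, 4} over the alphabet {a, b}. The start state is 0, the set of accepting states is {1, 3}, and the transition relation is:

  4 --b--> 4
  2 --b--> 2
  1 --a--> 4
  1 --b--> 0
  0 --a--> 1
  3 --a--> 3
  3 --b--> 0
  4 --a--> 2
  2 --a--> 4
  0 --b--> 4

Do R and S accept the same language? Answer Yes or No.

The empty string ε is accepted by R but rejected by S.
So L(R) ≠ L(S).

No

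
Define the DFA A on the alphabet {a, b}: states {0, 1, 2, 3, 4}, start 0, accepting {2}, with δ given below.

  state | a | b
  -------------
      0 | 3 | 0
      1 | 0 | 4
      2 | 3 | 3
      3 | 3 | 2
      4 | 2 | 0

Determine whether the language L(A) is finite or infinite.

State 0 is reachable from the start and can reach an accepting state, and it lies on the cycle 0 → 0.
Traversing that cycle any number of times yields accepted strings of unbounded length, so the language is infinite.

infinite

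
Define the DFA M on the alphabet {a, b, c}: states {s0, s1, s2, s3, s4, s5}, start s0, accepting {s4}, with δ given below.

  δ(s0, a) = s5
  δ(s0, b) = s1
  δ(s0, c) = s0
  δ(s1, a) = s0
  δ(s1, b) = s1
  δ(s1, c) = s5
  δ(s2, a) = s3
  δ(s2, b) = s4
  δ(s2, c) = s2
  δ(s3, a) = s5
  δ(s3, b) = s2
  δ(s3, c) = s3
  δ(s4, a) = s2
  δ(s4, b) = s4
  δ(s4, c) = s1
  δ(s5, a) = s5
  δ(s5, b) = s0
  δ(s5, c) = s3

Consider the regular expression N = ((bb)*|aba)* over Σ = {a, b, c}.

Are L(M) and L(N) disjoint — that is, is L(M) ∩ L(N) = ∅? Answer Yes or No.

Yes

Converting the expression N to a DFA (subset construction, then merging equivalent states) gives the minimal DFA with states {n0, n1, n2, n3, n4}, start state n0, accepting states {n0} and transitions n0: a→n1, b→n2, c→n3; n1: a→n3, b→n4, c→n3; n2: a→n3, b→n0, c→n3; n3: a→n3, b→n3, c→n3; n4: a→n0, b→n3, c→n3.
Exploring the product automaton M × N from the start pair (s0, n0), following both machines on each input symbol, reaches 15 state pairs: (s0, n0), (s5, n1), (s1, n2), (s0, n3), (s5, n3), (s0, n4), (s3, n3), (s1, n0), (s1, n3), (s5, n0), (s2, n3), (s0, n1), (s0, n2), (s4, n3), (s1, n4).
M accepts in {s4} and N accepts in {n0}; no reachable pair has both components accepting, so no string drives both machines to acceptance simultaneously and L(M) ∩ L(N) = ∅.
So no string is accepted by both, and the intersection is empty.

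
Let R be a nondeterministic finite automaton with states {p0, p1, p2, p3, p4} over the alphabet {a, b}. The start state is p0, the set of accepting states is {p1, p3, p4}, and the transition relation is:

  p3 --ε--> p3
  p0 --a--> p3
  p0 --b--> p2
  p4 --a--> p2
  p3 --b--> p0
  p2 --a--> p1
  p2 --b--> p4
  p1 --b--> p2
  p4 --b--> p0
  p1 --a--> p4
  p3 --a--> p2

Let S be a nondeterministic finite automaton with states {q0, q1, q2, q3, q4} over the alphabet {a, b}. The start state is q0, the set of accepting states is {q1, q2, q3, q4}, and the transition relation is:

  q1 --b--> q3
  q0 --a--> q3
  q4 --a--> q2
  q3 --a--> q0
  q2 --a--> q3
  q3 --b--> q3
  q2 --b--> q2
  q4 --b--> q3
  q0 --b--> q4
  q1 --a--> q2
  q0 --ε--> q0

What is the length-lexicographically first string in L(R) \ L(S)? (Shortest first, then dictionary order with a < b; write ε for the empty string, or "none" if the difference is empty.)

The string aba is accepted by R but not by S.
No shorter string lies in the difference, and aba is the lexicographically first length-3 string in L(R) \ L(S).

aba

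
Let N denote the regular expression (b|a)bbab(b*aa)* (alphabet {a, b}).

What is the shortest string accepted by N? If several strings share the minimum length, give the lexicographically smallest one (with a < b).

abbab

By inspection of the expression, no string of length less than 5 matches, and abbab is the lexicographically first match of length 5.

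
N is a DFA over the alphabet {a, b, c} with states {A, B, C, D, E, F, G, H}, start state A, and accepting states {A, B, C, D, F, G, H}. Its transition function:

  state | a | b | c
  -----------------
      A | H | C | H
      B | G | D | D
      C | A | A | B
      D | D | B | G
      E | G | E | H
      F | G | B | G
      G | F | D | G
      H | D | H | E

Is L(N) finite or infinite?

infinite

State A is reachable from the start and can reach an accepting state, and it lies on the cycle A → C → A.
Traversing that cycle any number of times yields accepted strings of unbounded length, so the language is infinite.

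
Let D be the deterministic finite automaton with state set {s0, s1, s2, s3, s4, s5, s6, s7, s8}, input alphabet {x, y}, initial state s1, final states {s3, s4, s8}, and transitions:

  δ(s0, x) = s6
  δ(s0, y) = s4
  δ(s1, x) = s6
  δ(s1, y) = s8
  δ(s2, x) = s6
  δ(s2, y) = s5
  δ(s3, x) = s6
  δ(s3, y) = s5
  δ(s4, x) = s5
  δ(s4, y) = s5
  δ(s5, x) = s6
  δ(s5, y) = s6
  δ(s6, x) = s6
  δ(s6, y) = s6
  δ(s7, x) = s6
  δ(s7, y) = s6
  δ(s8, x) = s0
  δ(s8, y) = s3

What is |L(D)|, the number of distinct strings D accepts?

The useful subgraph on states {s0, s1, s3, s4, s8} is acyclic, so L(D) is finite; the longest accepting path visits 4 useful states, giving maximum string length 3.
Counting accepting paths from s1 by length: 1 of length 1, 1 of length 2, 1 of length 3. Total 3.

3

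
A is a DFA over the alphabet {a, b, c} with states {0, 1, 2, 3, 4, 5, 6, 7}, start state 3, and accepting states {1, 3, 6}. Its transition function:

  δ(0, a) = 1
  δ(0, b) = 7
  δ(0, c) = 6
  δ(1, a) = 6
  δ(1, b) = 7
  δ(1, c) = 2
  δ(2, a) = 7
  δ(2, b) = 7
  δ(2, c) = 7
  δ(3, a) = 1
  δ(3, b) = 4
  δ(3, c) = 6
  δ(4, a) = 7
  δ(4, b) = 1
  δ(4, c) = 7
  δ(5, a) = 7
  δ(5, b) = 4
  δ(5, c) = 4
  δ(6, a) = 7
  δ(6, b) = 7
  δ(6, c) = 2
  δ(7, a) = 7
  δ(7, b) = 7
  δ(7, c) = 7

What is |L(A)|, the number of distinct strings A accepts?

The useful subgraph on states {1, 3, 4, 6} is acyclic, so L(A) is finite; the longest accepting path visits 4 useful states, giving maximum string length 3.
Counting accepting paths from 3 by length: 1 of length 0, 2 of length 1, 2 of length 2, 1 of length 3. Total 6.

6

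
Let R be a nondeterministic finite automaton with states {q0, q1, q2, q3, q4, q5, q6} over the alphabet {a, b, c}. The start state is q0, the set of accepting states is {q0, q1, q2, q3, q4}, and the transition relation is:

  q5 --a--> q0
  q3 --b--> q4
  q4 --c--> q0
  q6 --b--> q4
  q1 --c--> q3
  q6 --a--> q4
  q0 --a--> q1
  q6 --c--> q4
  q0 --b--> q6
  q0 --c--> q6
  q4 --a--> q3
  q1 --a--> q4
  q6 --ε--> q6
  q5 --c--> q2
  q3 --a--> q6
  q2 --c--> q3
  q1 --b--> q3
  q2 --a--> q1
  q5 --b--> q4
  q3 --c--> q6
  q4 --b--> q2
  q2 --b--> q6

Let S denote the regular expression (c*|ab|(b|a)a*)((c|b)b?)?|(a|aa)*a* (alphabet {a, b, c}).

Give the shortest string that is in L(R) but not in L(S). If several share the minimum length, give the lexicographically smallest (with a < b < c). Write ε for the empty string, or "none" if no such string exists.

The string ca is accepted by R but not by S.
No shorter string lies in the difference, and ca is the lexicographically first length-2 string in L(R) \ L(S).

ca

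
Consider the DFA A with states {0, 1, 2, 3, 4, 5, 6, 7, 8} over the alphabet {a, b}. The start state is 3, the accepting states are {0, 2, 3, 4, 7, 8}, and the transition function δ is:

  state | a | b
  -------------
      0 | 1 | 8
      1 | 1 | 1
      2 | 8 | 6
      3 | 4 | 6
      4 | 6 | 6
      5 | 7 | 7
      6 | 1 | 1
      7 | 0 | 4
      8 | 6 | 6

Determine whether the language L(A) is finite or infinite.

finite

The useful states (reachable from 3 and able to reach an accepting state) are {3, 4}.
Restricted to these states the transition graph has no cycle, so every accepting path has bounded length and L is finite.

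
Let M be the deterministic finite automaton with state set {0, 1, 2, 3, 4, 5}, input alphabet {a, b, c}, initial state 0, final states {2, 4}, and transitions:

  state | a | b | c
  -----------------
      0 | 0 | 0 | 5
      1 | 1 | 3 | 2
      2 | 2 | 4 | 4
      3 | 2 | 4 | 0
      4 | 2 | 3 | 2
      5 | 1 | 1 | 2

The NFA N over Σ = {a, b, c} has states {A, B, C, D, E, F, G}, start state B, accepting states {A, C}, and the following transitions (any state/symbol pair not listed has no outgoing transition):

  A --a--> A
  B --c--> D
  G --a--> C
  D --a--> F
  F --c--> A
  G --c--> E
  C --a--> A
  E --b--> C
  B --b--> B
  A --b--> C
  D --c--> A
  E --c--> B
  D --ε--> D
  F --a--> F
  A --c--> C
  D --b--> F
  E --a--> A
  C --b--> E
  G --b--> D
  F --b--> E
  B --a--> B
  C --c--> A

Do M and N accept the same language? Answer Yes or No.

Exploring the product automaton M × N from the start pair (0, B), following both machines on each input symbol, reaches 6 state pairs: (0, B), (5, D), (1, F), (2, A), (3, E), (4, C).
M accepts in {2, 4} and N accepts in {A, C}. In every reachable pair the two components are either both accepting — (2, A), (4, C) — or both non-accepting, so no string is accepted by exactly one of the machines: L(M) \ L(N) and L(N) \ L(M) are both empty.
Hence every string is accepted by M iff it is accepted by N, and the two languages coincide.

Yes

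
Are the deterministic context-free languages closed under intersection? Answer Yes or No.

No

DCFLs are closed under complement (normalise the DPDA to read all of its input, then flip the verdict). If they were also closed under intersection, De Morgan would make them closed under union; but {aⁿbⁿ : n≥0} and {aⁿb²ⁿ : n≥0} are DCFLs (push the a's; pop one per b, respectively one per two b's) whose union no deterministic PDA accepts: a DPDA for it would have a single run on aⁿb²ⁿ, accepting after the prefix aⁿbⁿ and accepting again after n more b's; an ordinary PDA that simulates it on a's and b's and, at any moment when it is accepting, may switch to reading only a fresh letter c while feeding each c to the simulation as a b, would accept aⁱbʲcᵏ (k≥1) exactly when both aⁱbʲ and aⁱbʲ⁺ᵏ are in the language, i.e. its language intersected with the regular set a*b*c⁺ would be exactly {aⁿbⁿcⁿ : n≥1} — impossible, since context-free languages are closed under intersection with regular sets and {aⁿbⁿcⁿ} is not context-free.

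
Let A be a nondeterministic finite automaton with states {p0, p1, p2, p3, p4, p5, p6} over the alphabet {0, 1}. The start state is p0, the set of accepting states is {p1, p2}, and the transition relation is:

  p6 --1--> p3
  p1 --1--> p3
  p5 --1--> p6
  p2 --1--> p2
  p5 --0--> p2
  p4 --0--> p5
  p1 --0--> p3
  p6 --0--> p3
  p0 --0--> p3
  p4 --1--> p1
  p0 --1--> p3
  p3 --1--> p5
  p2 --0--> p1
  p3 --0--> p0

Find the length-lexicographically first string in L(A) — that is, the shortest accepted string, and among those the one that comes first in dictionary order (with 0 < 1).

A breadth-first search from p0 reaches an accepting state first via the path p0 → p3 → p5 → p2 on input 010.
No string of length < 3 is accepted (BFS exhausts all shorter strings without reaching an accepting state), and 010 is the lexicographically least accepting string of length 3.

010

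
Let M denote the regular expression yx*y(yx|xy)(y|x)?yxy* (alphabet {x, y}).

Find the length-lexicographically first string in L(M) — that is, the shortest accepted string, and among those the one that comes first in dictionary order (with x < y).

By inspection of the expression, no string of length less than 6 matches, and yyxyyx is the lexicographically first match of length 6.

yyxyyx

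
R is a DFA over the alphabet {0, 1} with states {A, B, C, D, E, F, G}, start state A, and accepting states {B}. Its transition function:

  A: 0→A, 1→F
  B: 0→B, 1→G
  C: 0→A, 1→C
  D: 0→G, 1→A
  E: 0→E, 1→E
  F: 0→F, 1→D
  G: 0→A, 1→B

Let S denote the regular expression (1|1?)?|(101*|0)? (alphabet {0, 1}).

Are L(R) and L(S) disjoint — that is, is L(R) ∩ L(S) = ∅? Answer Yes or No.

Converting the expression S to a DFA (subset construction, then merging equivalent states) gives the minimal DFA with states {s0, s1, s2, s3, s4}, start state s0, accepting states {s0, s1, s2, s4} and transitions s0: 0→s1, 1→s2; s1: 0→s3, 1→s3; s2: 0→s4, 1→s3; s3: 0→s3, 1→s3; s4: 0→s3, 1→s4.
Exploring the product automaton R × S from the start pair (A, s0), following both machines on each input symbol, reaches 11 state pairs: (A, s0), (A, s1), (F, s2), (A, s3), (F, s3), (F, s4), (D, s3), (D, s4), (G, s3), (A, s4), (B, s3).
R accepts in {B} and S accepts in {s0, s1, s2, s4}; no reachable pair has both components accepting, so no string drives both machines to acceptance simultaneously and L(R) ∩ L(S) = ∅.
So no string is accepted by both, and the intersection is empty.

Yes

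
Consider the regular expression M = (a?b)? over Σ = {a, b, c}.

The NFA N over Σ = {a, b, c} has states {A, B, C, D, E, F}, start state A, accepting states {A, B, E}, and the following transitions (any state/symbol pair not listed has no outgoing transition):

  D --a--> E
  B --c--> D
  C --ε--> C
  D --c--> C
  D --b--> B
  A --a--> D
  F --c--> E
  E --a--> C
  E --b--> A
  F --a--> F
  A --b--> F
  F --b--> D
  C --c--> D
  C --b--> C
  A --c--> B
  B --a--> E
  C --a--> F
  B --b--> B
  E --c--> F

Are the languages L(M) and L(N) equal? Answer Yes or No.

No

The string b is accepted by M but rejected by N.
So L(M) ≠ L(N).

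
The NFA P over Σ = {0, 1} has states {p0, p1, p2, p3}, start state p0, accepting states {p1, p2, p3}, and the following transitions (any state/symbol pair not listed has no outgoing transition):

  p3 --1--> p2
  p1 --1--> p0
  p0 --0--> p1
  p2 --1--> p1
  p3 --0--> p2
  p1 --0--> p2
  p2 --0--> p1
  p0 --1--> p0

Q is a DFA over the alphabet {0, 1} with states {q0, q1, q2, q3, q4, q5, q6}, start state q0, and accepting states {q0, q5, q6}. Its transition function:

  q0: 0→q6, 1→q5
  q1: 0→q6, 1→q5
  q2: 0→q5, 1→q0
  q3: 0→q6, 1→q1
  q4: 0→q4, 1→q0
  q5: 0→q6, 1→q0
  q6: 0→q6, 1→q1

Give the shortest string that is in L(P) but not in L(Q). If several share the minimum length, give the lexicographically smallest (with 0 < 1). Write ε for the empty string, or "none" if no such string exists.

The string 001 is accepted by P but not by Q.
No shorter string lies in the difference, and 001 is the lexicographically first length-3 string in L(P) \ L(Q).

001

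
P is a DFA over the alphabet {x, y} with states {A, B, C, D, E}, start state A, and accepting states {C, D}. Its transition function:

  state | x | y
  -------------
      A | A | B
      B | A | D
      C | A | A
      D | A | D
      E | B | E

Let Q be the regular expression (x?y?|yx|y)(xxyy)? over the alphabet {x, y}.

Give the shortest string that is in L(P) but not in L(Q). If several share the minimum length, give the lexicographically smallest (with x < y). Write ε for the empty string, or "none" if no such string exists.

The string yy is accepted by P but not by Q.
No shorter string lies in the difference, and yy is the lexicographically first length-2 string in L(P) \ L(Q).

yy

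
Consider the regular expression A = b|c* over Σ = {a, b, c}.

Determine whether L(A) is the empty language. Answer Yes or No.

No

The empty string ε matches the expression, so it belongs to L(A).
Since L(A) contains at least one string, it is not empty.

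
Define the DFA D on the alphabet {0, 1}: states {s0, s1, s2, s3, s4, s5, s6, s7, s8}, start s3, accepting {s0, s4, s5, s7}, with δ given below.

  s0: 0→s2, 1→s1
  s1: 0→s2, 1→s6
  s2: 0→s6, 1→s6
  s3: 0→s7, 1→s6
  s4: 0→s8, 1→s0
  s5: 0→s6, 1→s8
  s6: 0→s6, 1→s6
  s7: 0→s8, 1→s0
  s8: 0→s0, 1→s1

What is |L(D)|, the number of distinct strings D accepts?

The useful subgraph on states {s0, s3, s7, s8} is acyclic, so L(D) is finite; the longest accepting path visits 4 useful states, giving maximum string length 3.
Counting accepting paths from s3 by length: 1 of length 1, 1 of length 2, 1 of length 3. Total 3.

3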